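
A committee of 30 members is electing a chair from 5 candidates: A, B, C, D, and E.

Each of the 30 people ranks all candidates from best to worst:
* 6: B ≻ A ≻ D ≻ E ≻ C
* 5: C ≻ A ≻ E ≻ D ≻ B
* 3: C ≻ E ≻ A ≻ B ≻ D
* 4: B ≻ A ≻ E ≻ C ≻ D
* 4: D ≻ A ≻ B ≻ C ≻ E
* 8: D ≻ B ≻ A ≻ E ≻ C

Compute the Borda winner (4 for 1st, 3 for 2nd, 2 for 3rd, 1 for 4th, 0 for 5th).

A: 6×3 + 5×3 + 3×2 + 4×3 + 4×3 + 8×2 = 79
B: 6×4 + 5×0 + 3×1 + 4×4 + 4×2 + 8×3 = 75
C: 6×0 + 5×4 + 3×4 + 4×1 + 4×1 + 8×0 = 40
D: 6×2 + 5×1 + 3×0 + 4×0 + 4×4 + 8×4 = 65
E: 6×1 + 5×2 + 3×3 + 4×2 + 4×0 + 8×1 = 41

A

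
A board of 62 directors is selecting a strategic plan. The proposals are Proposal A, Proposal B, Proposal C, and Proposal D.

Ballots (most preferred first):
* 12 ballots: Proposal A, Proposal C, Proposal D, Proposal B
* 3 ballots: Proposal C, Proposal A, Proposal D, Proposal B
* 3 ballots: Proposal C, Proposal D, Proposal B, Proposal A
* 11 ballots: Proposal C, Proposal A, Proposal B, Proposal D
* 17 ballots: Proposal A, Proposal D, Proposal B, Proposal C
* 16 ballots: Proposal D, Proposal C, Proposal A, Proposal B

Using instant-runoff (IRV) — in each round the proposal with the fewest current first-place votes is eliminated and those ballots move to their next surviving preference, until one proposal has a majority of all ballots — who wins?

Proposal C

Round 1: Proposal A 29, Proposal B 0, Proposal C 17, Proposal D 16. Proposal B eliminated.
Round 2: Proposal A 29, Proposal C 17, Proposal D 16. Proposal D eliminated.
Round 3: Proposal A 29, Proposal C 33. Proposal C has a majority (≥32).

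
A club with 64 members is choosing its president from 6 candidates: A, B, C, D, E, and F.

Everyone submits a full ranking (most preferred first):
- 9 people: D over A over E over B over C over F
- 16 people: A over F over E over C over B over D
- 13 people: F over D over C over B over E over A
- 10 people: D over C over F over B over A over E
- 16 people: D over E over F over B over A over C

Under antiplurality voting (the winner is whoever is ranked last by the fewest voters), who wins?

Last-place votes: A 13, B 0, C 16, D 16, E 10, F 9.

B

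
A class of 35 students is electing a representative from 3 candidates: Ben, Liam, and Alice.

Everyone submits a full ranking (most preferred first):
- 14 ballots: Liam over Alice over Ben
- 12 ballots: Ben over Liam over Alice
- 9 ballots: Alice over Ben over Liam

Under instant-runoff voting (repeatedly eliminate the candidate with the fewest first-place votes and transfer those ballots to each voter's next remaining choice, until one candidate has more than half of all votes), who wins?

Round 1: Ben 12, Liam 14, Alice 9. Alice eliminated.
Round 2: Ben 21, Liam 14. Ben has a majority (≥18).

Ben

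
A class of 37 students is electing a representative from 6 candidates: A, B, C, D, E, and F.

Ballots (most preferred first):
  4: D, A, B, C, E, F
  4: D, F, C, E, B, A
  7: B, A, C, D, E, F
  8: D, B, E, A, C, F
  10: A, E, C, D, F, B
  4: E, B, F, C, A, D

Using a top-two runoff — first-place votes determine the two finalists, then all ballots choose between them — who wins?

Round 1 first-place votes: A 10, B 7, C 0, D 16, E 4, F 0. D and A advance.
Runoff: D is ranked above A on 16 ballots, A above D on 21.

A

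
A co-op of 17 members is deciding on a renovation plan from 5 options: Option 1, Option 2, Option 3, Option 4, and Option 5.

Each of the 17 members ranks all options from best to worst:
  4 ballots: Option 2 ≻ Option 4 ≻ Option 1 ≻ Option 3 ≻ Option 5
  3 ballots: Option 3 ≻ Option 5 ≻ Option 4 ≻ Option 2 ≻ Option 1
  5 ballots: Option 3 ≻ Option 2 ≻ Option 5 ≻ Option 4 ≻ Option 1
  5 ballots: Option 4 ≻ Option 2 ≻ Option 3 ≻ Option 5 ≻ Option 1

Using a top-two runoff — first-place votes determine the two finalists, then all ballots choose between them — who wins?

Round 1 first-place votes: Option 1 0, Option 2 4, Option 3 8, Option 4 5, Option 5 0. Option 3 and Option 4 advance.
Runoff: Option 3 is ranked above Option 4 on 8 ballots, Option 4 above Option 3 on 9.

Option 4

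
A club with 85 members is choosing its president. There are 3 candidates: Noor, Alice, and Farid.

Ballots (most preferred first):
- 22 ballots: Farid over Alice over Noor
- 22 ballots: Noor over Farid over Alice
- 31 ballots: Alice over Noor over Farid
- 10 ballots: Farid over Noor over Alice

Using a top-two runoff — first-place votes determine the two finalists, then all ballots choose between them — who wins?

Round 1 first-place votes: Noor 22, Alice 31, Farid 32. Farid and Alice advance.
Runoff: Farid is ranked above Alice on 54 ballots, Alice above Farid on 31.

Farid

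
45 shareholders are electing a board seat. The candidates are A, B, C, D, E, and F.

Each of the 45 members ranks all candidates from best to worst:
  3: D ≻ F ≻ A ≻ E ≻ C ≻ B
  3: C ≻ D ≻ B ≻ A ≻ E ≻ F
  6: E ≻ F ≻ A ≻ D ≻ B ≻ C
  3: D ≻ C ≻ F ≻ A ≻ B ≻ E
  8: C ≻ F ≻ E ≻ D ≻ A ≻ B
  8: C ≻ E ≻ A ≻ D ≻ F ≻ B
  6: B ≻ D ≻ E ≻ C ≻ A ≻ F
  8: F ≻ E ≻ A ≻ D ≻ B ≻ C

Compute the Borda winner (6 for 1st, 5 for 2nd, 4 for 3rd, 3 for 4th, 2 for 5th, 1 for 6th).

E

A: 3×4 + 3×3 + 6×4 + 3×3 + 8×2 + 8×4 + 6×2 + 8×4 = 146
B: 3×1 + 3×4 + 6×2 + 3×2 + 8×1 + 8×1 + 6×6 + 8×2 = 101
C: 3×2 + 3×6 + 6×1 + 3×5 + 8×6 + 8×6 + 6×3 + 8×1 = 167
D: 3×6 + 3×5 + 6×3 + 3×6 + 8×3 + 8×3 + 6×5 + 8×3 = 171
E: 3×3 + 3×2 + 6×6 + 3×1 + 8×4 + 8×5 + 6×4 + 8×5 = 190
F: 3×5 + 3×1 + 6×5 + 3×4 + 8×5 + 8×2 + 6×1 + 8×6 = 170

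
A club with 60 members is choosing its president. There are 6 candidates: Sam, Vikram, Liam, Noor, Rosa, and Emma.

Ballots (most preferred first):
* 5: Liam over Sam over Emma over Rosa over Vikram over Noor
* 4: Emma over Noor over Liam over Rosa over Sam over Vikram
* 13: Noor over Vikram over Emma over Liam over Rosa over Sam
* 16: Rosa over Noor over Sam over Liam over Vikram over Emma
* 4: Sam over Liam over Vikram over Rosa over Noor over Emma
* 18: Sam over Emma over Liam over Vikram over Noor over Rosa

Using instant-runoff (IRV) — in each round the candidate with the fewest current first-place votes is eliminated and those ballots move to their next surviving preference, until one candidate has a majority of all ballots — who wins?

Round 1: Sam 22, Vikram 0, Liam 5, Noor 13, Rosa 16, Emma 4. Vikram eliminated.
Round 2: Sam 22, Liam 5, Noor 13, Rosa 16, Emma 4. Emma eliminated.
Round 3: Sam 22, Liam 5, Noor 17, Rosa 16. Liam eliminated.
Round 4: Sam 27, Noor 17, Rosa 16. Rosa eliminated.
Round 5: Sam 27, Noor 33. Noor has a majority (≥31).

Noor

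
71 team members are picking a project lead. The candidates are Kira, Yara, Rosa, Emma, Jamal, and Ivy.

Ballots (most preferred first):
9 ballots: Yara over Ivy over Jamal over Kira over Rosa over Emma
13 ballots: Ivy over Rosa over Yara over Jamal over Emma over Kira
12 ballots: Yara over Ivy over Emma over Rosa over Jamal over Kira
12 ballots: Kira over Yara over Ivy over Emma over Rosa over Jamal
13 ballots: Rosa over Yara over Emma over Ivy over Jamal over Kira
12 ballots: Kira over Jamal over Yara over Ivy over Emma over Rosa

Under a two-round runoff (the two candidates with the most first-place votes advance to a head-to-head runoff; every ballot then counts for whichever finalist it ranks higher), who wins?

Yara

Round 1 first-place votes: Kira 24, Yara 21, Rosa 13, Emma 0, Jamal 0, Ivy 13. Kira and Yara advance.
Runoff: Kira is ranked above Yara on 24 ballots, Yara above Kira on 47.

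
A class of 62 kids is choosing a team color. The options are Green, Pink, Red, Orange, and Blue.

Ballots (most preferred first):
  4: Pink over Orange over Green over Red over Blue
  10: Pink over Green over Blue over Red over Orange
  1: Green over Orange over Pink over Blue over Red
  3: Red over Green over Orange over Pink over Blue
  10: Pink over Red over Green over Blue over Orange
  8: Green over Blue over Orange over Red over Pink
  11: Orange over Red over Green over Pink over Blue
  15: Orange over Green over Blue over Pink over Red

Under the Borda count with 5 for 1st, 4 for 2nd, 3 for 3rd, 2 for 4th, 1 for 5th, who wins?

Green

Green: 4×3 + 10×4 + 1×5 + 3×4 + 10×3 + 8×5 + 11×3 + 15×4 = 232
Pink: 4×5 + 10×5 + 1×3 + 3×2 + 10×5 + 8×1 + 11×2 + 15×2 = 189
Red: 4×2 + 10×2 + 1×1 + 3×5 + 10×4 + 8×2 + 11×4 + 15×1 = 159
Orange: 4×4 + 10×1 + 1×4 + 3×3 + 10×1 + 8×3 + 11×5 + 15×5 = 203
Blue: 4×1 + 10×3 + 1×2 + 3×1 + 10×2 + 8×4 + 11×1 + 15×3 = 147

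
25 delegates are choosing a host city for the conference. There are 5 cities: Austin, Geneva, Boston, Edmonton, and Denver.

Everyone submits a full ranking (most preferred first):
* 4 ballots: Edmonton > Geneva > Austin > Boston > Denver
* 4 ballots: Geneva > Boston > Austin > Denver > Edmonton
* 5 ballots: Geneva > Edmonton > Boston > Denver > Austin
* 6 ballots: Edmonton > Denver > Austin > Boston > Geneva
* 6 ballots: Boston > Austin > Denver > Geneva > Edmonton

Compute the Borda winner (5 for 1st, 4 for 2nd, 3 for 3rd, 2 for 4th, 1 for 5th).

Austin: 4×3 + 4×3 + 5×1 + 6×3 + 6×4 = 71
Geneva: 4×4 + 4×5 + 5×5 + 6×1 + 6×2 = 79
Boston: 4×2 + 4×4 + 5×3 + 6×2 + 6×5 = 81
Edmonton: 4×5 + 4×1 + 5×4 + 6×5 + 6×1 = 80
Denver: 4×1 + 4×2 + 5×2 + 6×4 + 6×3 = 64

Boston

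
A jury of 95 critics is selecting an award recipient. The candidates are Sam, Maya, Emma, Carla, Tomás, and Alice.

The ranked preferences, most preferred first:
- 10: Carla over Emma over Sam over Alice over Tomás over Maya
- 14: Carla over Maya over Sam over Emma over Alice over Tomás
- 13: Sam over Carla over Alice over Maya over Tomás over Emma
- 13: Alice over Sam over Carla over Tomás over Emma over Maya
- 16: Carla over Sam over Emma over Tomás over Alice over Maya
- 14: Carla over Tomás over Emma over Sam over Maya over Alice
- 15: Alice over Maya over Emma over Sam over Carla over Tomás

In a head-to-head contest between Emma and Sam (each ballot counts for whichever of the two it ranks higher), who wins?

Emma is ranked above Sam on 39 ballots; Sam above Emma on 56.

Sam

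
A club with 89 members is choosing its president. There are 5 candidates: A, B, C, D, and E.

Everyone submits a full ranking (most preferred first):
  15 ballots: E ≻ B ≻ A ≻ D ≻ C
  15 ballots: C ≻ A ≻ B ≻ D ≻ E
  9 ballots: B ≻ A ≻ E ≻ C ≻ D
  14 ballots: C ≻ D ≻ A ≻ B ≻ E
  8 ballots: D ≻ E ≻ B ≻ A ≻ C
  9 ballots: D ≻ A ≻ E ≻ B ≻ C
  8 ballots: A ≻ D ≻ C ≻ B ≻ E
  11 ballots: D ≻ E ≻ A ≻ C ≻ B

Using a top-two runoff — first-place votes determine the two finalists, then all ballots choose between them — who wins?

D

Round 1 first-place votes: A 8, B 9, C 29, D 28, E 15. C and D advance.
Runoff: C is ranked above D on 38 ballots, D above C on 51.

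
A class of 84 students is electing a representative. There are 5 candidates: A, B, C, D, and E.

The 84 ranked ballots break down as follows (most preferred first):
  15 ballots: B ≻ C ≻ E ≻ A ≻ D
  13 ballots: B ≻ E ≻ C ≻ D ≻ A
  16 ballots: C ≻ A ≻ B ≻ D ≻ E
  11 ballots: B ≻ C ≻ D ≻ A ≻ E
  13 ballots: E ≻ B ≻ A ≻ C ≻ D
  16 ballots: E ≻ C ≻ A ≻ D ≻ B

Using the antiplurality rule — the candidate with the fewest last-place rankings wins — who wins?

Last-place votes: A 13, B 16, C 0, D 28, E 27.

C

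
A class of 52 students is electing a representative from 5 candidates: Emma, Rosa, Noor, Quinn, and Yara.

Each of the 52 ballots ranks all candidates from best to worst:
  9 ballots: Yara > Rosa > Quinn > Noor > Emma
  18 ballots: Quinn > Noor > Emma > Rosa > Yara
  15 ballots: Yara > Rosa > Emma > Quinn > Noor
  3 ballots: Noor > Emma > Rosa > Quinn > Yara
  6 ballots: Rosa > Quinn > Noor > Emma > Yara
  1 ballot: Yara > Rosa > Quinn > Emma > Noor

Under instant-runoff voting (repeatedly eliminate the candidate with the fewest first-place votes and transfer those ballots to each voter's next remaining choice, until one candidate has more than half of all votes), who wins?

Quinn

Round 1: Emma 0, Rosa 6, Noor 3, Quinn 18, Yara 25. Emma eliminated.
Round 2: Rosa 6, Noor 3, Quinn 18, Yara 25. Noor eliminated.
Round 3: Rosa 9, Quinn 18, Yara 25. Rosa eliminated.
Round 4: Quinn 27, Yara 25. Quinn has a majority (≥27).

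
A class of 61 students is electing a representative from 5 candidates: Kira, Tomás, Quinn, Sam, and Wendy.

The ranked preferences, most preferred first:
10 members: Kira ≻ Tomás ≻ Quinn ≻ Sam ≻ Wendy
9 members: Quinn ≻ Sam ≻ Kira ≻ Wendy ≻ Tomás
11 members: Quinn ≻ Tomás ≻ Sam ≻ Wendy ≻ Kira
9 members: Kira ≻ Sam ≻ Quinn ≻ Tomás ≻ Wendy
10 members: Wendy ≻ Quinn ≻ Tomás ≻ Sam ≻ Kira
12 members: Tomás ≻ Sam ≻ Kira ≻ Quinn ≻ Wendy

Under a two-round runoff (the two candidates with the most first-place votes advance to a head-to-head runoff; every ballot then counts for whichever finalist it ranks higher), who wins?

Round 1 first-place votes: Kira 19, Tomás 12, Quinn 20, Sam 0, Wendy 10. Quinn and Kira advance.
Runoff: Quinn is ranked above Kira on 30 ballots, Kira above Quinn on 31.

Kira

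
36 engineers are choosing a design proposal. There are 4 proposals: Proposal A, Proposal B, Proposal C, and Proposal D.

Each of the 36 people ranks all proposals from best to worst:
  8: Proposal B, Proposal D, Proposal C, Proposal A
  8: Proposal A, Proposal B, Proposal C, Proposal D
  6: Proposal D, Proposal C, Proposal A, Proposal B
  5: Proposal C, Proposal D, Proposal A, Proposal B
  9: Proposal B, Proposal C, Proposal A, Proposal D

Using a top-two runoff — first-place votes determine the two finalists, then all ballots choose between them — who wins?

Proposal A

Round 1 first-place votes: Proposal A 8, Proposal B 17, Proposal C 5, Proposal D 6. Proposal B and Proposal A advance.
Runoff: Proposal B is ranked above Proposal A on 17 ballots, Proposal A above Proposal B on 19.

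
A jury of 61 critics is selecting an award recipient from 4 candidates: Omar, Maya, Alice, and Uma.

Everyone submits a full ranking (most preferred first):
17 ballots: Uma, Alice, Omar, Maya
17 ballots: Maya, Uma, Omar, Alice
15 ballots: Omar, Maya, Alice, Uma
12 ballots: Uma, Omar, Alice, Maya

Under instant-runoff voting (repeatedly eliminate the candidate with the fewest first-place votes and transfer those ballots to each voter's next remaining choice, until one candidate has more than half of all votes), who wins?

Round 1: Omar 15, Maya 17, Alice 0, Uma 29. Alice eliminated.
Round 2: Omar 15, Maya 17, Uma 29. Omar eliminated.
Round 3: Maya 32, Uma 29. Maya has a majority (≥31).

Maya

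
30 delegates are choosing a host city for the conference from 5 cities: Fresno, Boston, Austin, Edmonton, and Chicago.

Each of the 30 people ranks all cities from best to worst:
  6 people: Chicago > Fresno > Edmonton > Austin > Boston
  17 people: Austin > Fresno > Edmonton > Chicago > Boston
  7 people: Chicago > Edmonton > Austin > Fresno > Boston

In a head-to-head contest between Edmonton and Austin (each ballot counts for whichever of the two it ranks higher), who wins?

Edmonton is ranked above Austin on 13 ballots; Austin above Edmonton on 17.

Austin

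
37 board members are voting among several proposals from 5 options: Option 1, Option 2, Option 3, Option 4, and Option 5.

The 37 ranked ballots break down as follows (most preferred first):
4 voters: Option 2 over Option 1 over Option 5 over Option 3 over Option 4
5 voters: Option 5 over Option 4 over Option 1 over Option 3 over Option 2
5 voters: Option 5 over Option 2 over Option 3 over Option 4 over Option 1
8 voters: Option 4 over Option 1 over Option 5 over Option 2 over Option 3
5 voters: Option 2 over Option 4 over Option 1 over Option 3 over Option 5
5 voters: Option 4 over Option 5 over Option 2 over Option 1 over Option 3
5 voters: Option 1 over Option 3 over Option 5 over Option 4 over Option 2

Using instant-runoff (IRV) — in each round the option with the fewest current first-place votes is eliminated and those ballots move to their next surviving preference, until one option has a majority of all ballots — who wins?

Round 1: Option 1 5, Option 2 9, Option 3 0, Option 4 13, Option 5 10. Option 3 eliminated.
Round 2: Option 1 5, Option 2 9, Option 4 13, Option 5 10. Option 1 eliminated.
Round 3: Option 2 9, Option 4 13, Option 5 15. Option 2 eliminated.
Round 4: Option 4 18, Option 5 19. Option 5 has a majority (≥19).

Option 5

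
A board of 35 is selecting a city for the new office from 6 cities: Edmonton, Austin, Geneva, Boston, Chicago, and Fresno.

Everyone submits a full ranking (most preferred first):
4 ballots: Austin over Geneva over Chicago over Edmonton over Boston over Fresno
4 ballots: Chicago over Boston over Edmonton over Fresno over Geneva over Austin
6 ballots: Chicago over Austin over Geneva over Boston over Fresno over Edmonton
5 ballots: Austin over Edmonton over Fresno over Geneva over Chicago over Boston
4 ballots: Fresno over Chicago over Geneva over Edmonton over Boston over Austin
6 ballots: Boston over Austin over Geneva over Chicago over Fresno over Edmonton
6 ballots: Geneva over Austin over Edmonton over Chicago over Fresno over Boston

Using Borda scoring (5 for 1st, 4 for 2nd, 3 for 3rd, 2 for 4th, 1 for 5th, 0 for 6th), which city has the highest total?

Austin

Edmonton: 4×2 + 4×3 + 6×0 + 5×4 + 4×2 + 6×0 + 6×3 = 66
Austin: 4×5 + 4×0 + 6×4 + 5×5 + 4×0 + 6×4 + 6×4 = 117
Geneva: 4×4 + 4×1 + 6×3 + 5×2 + 4×3 + 6×3 + 6×5 = 108
Boston: 4×1 + 4×4 + 6×2 + 5×0 + 4×1 + 6×5 + 6×0 = 66
Chicago: 4×3 + 4×5 + 6×5 + 5×1 + 4×4 + 6×2 + 6×2 = 107
Fresno: 4×0 + 4×2 + 6×1 + 5×3 + 4×5 + 6×1 + 6×1 = 61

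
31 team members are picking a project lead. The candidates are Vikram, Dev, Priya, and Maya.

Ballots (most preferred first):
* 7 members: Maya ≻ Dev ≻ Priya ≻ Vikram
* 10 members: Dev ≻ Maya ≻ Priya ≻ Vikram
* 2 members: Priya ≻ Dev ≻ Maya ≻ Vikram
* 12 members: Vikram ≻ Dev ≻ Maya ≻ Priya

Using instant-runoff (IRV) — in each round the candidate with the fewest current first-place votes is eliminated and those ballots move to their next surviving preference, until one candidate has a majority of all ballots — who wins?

Round 1: Vikram 12, Dev 10, Priya 2, Maya 7. Priya eliminated.
Round 2: Vikram 12, Dev 12, Maya 7. Maya eliminated.
Round 3: Vikram 12, Dev 19. Dev has a majority (≥16).

Dev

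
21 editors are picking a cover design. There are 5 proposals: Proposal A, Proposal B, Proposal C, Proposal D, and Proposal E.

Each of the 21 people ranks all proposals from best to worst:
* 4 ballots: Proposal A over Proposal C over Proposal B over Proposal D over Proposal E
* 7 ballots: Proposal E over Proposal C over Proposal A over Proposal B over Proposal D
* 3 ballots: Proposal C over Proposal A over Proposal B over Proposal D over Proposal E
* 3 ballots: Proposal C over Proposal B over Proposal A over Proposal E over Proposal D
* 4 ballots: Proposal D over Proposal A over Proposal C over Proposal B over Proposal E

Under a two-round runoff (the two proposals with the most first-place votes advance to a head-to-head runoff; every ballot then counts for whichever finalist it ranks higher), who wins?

Round 1 first-place votes: Proposal A 4, Proposal B 0, Proposal C 6, Proposal D 4, Proposal E 7. Proposal E and Proposal C advance.
Runoff: Proposal E is ranked above Proposal C on 7 ballots, Proposal C above Proposal E on 14.

Proposal C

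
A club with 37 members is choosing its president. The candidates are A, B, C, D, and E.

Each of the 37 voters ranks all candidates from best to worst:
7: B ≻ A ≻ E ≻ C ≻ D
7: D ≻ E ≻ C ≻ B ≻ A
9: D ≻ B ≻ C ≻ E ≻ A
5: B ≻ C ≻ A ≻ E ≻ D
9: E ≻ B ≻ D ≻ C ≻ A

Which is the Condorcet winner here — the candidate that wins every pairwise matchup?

B vs A: 37–0
B vs C: 30–7
B vs D: 21–16
B vs E: 21–16
B beats every other candidate.

B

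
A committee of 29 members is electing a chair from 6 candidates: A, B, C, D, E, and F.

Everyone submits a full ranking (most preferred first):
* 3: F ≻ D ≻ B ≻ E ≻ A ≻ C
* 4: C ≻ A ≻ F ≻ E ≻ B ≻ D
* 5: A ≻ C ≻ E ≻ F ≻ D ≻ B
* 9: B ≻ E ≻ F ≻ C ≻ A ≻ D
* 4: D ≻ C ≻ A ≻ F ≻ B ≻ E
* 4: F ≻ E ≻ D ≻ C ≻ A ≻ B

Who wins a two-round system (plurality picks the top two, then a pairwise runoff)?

Round 1 first-place votes: A 5, B 9, C 4, D 4, E 0, F 7. B and F advance.
Runoff: B is ranked above F on 9 ballots, F above B on 20.

F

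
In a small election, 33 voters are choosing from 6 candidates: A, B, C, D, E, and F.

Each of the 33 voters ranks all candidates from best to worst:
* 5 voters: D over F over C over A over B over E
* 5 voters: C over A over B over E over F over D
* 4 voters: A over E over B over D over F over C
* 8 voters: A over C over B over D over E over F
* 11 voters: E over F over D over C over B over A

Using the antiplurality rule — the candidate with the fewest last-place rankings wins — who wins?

B

Last-place votes: A 11, B 0, C 4, D 5, E 5, F 8.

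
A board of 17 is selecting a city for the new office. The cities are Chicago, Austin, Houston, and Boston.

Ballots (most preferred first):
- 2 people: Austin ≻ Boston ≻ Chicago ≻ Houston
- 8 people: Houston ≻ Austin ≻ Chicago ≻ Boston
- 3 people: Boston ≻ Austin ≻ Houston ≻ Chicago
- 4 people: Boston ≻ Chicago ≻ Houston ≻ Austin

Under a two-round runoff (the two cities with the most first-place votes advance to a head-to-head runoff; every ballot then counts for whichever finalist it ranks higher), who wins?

Round 1 first-place votes: Chicago 0, Austin 2, Houston 8, Boston 7. Houston and Boston advance.
Runoff: Houston is ranked above Boston on 8 ballots, Boston above Houston on 9.

Boston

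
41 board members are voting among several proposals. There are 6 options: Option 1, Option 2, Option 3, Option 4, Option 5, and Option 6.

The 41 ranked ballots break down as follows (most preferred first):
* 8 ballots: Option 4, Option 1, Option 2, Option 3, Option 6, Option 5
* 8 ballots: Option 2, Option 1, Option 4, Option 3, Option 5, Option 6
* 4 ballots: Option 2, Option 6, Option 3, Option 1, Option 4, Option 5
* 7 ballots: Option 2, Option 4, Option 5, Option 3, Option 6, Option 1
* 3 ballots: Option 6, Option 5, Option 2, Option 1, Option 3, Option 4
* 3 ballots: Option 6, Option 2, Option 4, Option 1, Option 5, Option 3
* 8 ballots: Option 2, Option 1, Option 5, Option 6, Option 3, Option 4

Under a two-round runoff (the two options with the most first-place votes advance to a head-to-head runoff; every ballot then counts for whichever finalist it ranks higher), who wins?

Option 2

Round 1 first-place votes: Option 1 0, Option 2 27, Option 3 0, Option 4 8, Option 5 0, Option 6 6. Option 2 and Option 4 advance.
Runoff: Option 2 is ranked above Option 4 on 33 ballots, Option 4 above Option 2 on 8.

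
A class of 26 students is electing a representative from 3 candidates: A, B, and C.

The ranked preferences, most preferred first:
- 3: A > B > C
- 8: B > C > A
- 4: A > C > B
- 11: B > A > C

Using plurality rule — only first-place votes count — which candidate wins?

B

First-place votes: A 7, B 19, C 0.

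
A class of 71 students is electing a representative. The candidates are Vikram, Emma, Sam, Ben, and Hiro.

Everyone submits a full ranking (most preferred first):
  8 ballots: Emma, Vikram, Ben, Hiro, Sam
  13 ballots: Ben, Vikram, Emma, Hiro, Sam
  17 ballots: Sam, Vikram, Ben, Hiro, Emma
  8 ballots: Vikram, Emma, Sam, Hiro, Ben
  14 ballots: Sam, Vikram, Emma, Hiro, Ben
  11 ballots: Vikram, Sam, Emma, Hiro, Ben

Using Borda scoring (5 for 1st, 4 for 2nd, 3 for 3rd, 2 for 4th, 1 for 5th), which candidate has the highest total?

Vikram

Vikram: 8×4 + 13×4 + 17×4 + 8×5 + 14×4 + 11×5 = 303
Emma: 8×5 + 13×3 + 17×1 + 8×4 + 14×3 + 11×3 = 203
Sam: 8×1 + 13×1 + 17×5 + 8×3 + 14×5 + 11×4 = 244
Ben: 8×3 + 13×5 + 17×3 + 8×1 + 14×1 + 11×1 = 173
Hiro: 8×2 + 13×2 + 17×2 + 8×2 + 14×2 + 11×2 = 142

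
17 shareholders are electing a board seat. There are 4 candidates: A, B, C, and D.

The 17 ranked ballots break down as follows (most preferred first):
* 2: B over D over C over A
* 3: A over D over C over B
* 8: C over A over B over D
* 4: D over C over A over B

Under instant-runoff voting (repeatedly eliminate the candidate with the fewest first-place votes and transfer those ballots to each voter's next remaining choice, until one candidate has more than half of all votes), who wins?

D

Round 1: A 3, B 2, C 8, D 4. B eliminated.
Round 2: A 3, C 8, D 6. A eliminated.
Round 3: C 8, D 9. D has a majority (≥9).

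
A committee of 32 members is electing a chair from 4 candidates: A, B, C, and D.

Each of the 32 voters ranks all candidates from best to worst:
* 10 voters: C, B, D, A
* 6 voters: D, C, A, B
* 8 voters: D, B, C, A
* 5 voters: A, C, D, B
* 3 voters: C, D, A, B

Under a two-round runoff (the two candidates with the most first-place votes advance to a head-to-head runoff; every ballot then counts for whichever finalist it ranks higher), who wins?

Round 1 first-place votes: A 5, B 0, C 13, D 14. D and C advance.
Runoff: D is ranked above C on 14 ballots, C above D on 18.

C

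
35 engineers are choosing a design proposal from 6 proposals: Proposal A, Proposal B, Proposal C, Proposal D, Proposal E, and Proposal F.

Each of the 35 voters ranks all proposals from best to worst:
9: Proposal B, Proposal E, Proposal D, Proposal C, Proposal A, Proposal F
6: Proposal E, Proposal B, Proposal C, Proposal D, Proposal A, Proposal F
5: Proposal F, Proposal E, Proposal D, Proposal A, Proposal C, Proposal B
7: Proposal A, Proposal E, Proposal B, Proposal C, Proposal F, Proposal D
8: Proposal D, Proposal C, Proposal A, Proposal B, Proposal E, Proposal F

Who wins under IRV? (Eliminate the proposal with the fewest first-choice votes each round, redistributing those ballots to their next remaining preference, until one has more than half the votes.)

Proposal E

Round 1: Proposal A 7, Proposal B 9, Proposal C 0, Proposal D 8, Proposal E 6, Proposal F 5. Proposal C eliminated.
Round 2: Proposal A 7, Proposal B 9, Proposal D 8, Proposal E 6, Proposal F 5. Proposal F eliminated.
Round 3: Proposal A 7, Proposal B 9, Proposal D 8, Proposal E 11. Proposal A eliminated.
Round 4: Proposal B 9, Proposal D 8, Proposal E 18. Proposal E has a majority (≥18).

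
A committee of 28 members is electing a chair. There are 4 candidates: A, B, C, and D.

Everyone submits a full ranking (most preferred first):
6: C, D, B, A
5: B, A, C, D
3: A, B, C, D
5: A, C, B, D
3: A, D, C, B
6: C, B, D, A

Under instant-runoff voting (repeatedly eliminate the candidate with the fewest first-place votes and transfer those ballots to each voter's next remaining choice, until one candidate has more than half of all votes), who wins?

Round 1: A 11, B 5, C 12, D 0. D eliminated.
Round 2: A 11, B 5, C 12. B eliminated.
Round 3: A 16, C 12. A has a majority (≥15).

A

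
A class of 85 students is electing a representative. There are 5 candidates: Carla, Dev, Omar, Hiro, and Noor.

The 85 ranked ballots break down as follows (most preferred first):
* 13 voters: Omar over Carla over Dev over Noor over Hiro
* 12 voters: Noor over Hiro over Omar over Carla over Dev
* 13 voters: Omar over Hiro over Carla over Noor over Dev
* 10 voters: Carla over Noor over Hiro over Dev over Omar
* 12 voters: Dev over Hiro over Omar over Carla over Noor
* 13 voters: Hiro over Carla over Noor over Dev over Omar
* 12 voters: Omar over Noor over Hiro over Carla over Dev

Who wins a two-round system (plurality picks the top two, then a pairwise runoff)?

Round 1 first-place votes: Carla 10, Dev 12, Omar 38, Hiro 13, Noor 12. Omar and Hiro advance.
Runoff: Omar is ranked above Hiro on 38 ballots, Hiro above Omar on 47.

Hiro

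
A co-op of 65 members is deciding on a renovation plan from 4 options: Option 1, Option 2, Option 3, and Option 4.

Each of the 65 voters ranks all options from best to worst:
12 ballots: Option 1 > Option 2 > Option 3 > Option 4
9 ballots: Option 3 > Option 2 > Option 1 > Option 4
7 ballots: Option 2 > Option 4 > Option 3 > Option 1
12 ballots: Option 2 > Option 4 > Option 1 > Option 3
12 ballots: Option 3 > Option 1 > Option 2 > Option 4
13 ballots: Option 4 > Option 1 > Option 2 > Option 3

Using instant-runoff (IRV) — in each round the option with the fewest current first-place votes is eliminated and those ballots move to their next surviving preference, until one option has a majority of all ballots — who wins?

Round 1: Option 1 12, Option 2 19, Option 3 21, Option 4 13. Option 1 eliminated.
Round 2: Option 2 31, Option 3 21, Option 4 13. Option 4 eliminated.
Round 3: Option 2 44, Option 3 21. Option 2 has a majority (≥33).

Option 2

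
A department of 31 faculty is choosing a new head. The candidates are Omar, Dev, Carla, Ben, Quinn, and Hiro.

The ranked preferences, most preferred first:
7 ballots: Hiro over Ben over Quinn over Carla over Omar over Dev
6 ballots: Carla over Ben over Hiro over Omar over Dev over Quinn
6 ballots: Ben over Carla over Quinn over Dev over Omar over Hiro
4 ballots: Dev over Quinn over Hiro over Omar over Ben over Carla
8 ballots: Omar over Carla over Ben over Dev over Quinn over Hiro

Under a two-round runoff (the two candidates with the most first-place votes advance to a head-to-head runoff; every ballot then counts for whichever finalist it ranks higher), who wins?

Hiro

Round 1 first-place votes: Omar 8, Dev 4, Carla 6, Ben 6, Quinn 0, Hiro 7. Omar and Hiro advance.
Runoff: Omar is ranked above Hiro on 14 ballots, Hiro above Omar on 17.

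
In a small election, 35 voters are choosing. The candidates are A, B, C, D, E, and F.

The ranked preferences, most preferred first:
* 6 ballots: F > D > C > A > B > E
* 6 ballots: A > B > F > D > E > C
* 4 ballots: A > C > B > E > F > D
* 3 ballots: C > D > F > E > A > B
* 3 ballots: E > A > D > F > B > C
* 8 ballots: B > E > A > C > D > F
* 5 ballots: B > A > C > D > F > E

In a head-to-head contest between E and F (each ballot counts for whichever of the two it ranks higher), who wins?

E is ranked above F on 15 ballots; F above E on 20.

F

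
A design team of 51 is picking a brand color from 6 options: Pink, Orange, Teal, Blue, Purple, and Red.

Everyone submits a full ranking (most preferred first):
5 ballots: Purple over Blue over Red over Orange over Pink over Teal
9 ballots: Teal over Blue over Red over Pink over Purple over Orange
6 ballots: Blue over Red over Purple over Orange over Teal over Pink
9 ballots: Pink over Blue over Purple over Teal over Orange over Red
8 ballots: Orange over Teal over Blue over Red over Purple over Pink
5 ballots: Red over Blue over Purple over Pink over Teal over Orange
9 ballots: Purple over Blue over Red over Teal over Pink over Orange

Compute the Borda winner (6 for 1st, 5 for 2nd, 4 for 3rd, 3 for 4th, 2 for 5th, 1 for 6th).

Pink: 5×2 + 9×3 + 6×1 + 9×6 + 8×1 + 5×3 + 9×2 = 138
Orange: 5×3 + 9×1 + 6×3 + 9×2 + 8×6 + 5×1 + 9×1 = 122
Teal: 5×1 + 9×6 + 6×2 + 9×3 + 8×5 + 5×2 + 9×3 = 175
Blue: 5×5 + 9×5 + 6×6 + 9×5 + 8×4 + 5×5 + 9×5 = 253
Purple: 5×6 + 9×2 + 6×4 + 9×4 + 8×2 + 5×4 + 9×6 = 198
Red: 5×4 + 9×4 + 6×5 + 9×1 + 8×3 + 5×6 + 9×4 = 185

Blue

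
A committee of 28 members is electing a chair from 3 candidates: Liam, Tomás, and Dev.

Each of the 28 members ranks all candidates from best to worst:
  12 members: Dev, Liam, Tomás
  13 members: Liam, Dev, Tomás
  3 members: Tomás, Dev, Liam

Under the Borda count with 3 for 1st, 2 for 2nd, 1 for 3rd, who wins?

Dev

Liam: 12×2 + 13×3 + 3×1 = 66
Tomás: 12×1 + 13×1 + 3×3 = 34
Dev: 12×3 + 13×2 + 3×2 = 68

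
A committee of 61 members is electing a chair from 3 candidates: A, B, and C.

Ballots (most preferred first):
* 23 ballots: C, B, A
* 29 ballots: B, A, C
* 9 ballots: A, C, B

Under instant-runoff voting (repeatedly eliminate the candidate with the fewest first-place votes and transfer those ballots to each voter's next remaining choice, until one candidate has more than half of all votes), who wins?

Round 1: A 9, B 29, C 23. A eliminated.
Round 2: B 29, C 32. C has a majority (≥31).

C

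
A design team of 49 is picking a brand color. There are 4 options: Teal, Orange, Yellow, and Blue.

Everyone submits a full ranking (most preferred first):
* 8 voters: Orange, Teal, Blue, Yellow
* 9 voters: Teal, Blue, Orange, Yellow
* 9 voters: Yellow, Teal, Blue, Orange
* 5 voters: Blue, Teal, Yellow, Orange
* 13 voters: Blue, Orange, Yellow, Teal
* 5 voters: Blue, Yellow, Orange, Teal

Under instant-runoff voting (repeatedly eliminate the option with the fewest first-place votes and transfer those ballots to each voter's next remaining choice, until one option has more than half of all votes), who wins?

Round 1: Teal 9, Orange 8, Yellow 9, Blue 23. Orange eliminated.
Round 2: Teal 17, Yellow 9, Blue 23. Yellow eliminated.
Round 3: Teal 26, Blue 23. Teal has a majority (≥25).

Teal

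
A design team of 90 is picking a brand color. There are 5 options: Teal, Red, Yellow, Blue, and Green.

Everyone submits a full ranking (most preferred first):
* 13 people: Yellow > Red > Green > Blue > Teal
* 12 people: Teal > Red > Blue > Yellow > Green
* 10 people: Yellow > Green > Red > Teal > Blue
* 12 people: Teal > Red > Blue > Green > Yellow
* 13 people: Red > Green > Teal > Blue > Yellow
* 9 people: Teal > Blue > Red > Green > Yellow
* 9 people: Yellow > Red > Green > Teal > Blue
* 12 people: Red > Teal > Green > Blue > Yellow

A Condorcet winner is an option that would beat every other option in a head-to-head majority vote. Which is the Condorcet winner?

Red vs Teal: 57–33
Red vs Yellow: 58–32
Red vs Blue: 81–9
Red vs Green: 80–10
Red beats every other option.

Red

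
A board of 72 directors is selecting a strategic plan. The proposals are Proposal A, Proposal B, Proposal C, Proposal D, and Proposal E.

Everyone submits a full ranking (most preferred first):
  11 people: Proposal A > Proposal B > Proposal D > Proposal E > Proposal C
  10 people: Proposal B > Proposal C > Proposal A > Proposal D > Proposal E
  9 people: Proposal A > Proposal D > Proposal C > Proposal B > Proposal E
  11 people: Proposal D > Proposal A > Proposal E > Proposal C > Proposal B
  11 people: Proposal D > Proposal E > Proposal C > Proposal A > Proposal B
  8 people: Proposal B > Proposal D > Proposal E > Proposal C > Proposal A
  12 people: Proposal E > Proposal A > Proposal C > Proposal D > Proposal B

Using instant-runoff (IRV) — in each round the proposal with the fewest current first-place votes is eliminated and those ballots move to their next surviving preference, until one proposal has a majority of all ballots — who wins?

Proposal A

Round 1: Proposal A 20, Proposal B 18, Proposal C 0, Proposal D 22, Proposal E 12. Proposal C eliminated.
Round 2: Proposal A 20, Proposal B 18, Proposal D 22, Proposal E 12. Proposal E eliminated.
Round 3: Proposal A 32, Proposal B 18, Proposal D 22. Proposal B eliminated.
Round 4: Proposal A 42, Proposal D 30. Proposal A has a majority (≥37).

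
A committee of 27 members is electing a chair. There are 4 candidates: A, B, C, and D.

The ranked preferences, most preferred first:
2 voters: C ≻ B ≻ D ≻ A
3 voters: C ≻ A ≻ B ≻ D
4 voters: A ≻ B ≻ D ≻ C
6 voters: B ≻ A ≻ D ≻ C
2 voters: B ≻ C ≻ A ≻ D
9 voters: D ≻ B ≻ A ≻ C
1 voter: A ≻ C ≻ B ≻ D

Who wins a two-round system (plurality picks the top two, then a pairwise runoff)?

B

Round 1 first-place votes: A 5, B 8, C 5, D 9. D and B advance.
Runoff: D is ranked above B on 9 ballots, B above D on 18.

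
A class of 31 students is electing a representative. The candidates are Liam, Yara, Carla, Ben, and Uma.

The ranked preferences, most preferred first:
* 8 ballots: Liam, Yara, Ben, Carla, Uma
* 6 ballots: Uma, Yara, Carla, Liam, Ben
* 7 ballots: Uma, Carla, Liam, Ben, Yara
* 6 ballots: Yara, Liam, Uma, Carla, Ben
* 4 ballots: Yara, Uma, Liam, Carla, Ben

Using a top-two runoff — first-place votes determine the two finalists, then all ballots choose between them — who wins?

Round 1 first-place votes: Liam 8, Yara 10, Carla 0, Ben 0, Uma 13. Uma and Yara advance.
Runoff: Uma is ranked above Yara on 13 ballots, Yara above Uma on 18.

Yara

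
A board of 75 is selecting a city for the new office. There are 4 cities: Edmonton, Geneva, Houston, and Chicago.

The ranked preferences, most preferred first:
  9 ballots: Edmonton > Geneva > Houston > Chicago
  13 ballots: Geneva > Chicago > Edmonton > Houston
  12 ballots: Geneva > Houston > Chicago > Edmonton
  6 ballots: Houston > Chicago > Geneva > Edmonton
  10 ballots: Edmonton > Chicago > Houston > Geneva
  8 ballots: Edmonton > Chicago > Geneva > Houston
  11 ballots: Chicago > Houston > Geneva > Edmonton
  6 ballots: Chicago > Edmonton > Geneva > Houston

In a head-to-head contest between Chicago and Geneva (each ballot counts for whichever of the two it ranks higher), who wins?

Chicago is ranked above Geneva on 41 ballots; Geneva above Chicago on 34.

Chicago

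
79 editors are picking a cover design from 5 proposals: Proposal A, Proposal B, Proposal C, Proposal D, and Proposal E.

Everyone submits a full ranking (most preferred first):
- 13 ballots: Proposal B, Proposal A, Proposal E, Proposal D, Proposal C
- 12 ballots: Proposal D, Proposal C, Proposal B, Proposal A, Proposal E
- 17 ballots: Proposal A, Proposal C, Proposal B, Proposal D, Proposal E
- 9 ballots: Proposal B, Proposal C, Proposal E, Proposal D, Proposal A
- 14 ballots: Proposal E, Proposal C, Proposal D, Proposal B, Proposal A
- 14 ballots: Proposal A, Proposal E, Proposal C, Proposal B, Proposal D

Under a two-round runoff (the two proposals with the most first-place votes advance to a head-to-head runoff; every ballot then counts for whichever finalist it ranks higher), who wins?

Round 1 first-place votes: Proposal A 31, Proposal B 22, Proposal C 0, Proposal D 12, Proposal E 14. Proposal A and Proposal B advance.
Runoff: Proposal A is ranked above Proposal B on 31 ballots, Proposal B above Proposal A on 48.

Proposal B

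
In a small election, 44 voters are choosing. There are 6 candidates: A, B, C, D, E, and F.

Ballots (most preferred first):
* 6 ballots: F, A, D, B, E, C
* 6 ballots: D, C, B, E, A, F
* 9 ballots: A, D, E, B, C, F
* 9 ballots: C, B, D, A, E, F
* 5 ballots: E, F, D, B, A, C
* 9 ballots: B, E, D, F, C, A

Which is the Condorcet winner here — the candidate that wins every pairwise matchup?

D

D vs A: 29–15
D vs B: 26–18
D vs C: 35–9
D vs E: 30–14
D vs F: 33–11
D beats every other candidate.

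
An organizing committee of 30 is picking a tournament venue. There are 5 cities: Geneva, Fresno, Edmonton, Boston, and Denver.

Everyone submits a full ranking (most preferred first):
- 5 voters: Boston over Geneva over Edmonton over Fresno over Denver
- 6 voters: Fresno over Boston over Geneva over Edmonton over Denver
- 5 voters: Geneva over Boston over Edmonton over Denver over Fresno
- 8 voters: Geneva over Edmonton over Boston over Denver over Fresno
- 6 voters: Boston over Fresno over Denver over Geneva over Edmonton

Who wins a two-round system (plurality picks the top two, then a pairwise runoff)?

Round 1 first-place votes: Geneva 13, Fresno 6, Edmonton 0, Boston 11, Denver 0. Geneva and Boston advance.
Runoff: Geneva is ranked above Boston on 13 ballots, Boston above Geneva on 17.

Boston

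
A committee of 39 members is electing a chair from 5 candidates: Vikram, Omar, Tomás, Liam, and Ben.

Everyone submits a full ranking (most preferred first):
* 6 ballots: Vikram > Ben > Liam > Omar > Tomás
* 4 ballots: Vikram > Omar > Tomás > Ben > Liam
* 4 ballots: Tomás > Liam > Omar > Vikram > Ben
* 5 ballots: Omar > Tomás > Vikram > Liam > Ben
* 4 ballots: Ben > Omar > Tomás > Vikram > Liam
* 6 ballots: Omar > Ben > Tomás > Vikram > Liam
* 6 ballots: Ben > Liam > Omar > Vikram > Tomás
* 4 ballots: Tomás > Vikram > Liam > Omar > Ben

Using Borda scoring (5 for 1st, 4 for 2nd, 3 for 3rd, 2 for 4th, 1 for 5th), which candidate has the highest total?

Omar

Vikram: 6×5 + 4×5 + 4×2 + 5×3 + 4×2 + 6×2 + 6×2 + 4×4 = 121
Omar: 6×2 + 4×4 + 4×3 + 5×5 + 4×4 + 6×5 + 6×3 + 4×2 = 137
Tomás: 6×1 + 4×3 + 4×5 + 5×4 + 4×3 + 6×3 + 6×1 + 4×5 = 114
Liam: 6×3 + 4×1 + 4×4 + 5×2 + 4×1 + 6×1 + 6×4 + 4×3 = 94
Ben: 6×4 + 4×2 + 4×1 + 5×1 + 4×5 + 6×4 + 6×5 + 4×1 = 119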